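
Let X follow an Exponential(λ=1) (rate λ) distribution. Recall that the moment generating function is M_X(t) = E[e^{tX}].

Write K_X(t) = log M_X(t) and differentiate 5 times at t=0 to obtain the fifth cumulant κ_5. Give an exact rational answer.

κ_5 = K^(5)(0) = 24

M_X(t) = 1/(1 - t)
K_X(t) = log M_X(t) = -log(1 - t)
K^(5)(t) = -24/(t^5 - 5*t^4 + 10*t^3 - 10*t^2 + 5*t - 1)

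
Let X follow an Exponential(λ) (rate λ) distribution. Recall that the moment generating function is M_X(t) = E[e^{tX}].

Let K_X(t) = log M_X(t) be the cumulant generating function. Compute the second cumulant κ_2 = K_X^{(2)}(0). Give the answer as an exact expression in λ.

κ_2 = K^(2)(0) = λ^(-2)

M_X(t) = λ/(λ - t)
K_X(t) = log M_X(t) = log(λ) - log(λ - t)
K^(2)(t) = 1/(λ^2 - 2*λ*t + t^2)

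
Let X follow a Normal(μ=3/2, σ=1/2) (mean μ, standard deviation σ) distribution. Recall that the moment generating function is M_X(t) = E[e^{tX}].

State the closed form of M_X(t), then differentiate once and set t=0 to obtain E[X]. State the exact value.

M_X(t) = e^(t^2/8 + 3*t/2)
D[M](t) = t*e^(3*t/2)*e^(t^2/8)/4 + 3*e^(3*t/2)*e^(t^2/8)/2

E[X] = D[M](0) = 3/2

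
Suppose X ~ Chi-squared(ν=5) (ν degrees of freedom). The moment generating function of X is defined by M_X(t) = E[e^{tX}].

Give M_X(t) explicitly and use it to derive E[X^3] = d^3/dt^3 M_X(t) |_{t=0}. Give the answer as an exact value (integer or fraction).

E[X^3] = D^3[M](0) = 315

M_X(t) = (1 - 2*t)^(-5/2)
D^3[M](t) = -315/(32*t^5*√(1 - 2*t) - 80*t^4*√(1 - 2*t) + 80*t^3*√(1 - 2*t) - 40*t^2*√(1 - 2*t) + 10*t*√(1 - 2*t) - √(1 - 2*t))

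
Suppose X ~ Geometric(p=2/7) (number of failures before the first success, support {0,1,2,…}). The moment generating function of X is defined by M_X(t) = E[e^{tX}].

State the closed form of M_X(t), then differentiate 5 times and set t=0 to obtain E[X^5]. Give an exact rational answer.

E[X^5] = M^(5)(0) = 47255/2

M_X(t) = 2/(7*(1 - 5*e^(t)/7))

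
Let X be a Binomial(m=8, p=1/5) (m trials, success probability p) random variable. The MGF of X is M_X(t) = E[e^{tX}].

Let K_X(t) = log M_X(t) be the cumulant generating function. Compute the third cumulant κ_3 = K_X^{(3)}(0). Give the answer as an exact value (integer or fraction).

κ_3 = D^3[K](0) = 96/125

M_X(t) = (e^(t)/5 + 4/5)^8
K_X(t) = log M_X(t) = 8*log(e^(t)/5 + 4/5)
D^3[K](t) = (-32*e^(2*t) + 128*e^(t))/(e^(3*t) + 12*e^(2*t) + 48*e^(t) + 64)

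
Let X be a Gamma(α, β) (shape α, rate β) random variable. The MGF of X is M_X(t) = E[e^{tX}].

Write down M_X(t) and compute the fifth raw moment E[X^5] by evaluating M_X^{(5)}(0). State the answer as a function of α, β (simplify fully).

M_X(t) = (β/(β - t))^α

E[X^5] = D^5[M](0) = α*(α^4 + 10*α^3 + 35*α^2 + 50*α + 24)/β^5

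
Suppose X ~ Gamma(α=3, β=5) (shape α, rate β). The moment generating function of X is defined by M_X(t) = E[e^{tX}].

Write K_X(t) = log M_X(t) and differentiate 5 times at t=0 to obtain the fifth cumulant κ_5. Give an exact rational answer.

M_X(t) = 125/(5 - t)^3
K_X(t) = log M_X(t) = -3*log(5 - t) + 3*log(5)
K′(t) = -3/(t - 5)
K′′(t) = 3/(t^2 - 10*t + 25)
K′′′(t) = -6/(t^3 - 15*t^2 + 75*t - 125)
K′′′′(t) = 18/(t^4 - 20*t^3 + 150*t^2 - 500*t + 625)
K′′′′′(t) = -72/(t^5 - 25*t^4 + 250*t^3 - 1250*t^2 + 3125*t - 3125)

κ_5 = K′′′′′(0) = 72/3125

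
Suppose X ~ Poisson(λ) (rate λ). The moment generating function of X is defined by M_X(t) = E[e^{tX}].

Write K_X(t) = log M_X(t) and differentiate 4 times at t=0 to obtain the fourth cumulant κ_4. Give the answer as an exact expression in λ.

M_X(t) = e^(λ*(e^(t) - 1))
K_X(t) = log M_X(t) = λ*(e^(t) - 1)
K′(t) = λ*e^(t)
K′′(t) = λ*e^(t)
K′′′(t) = λ*e^(t)
K′′′′(t) = λ*e^(t)

κ_4 = K′′′′(0) = λ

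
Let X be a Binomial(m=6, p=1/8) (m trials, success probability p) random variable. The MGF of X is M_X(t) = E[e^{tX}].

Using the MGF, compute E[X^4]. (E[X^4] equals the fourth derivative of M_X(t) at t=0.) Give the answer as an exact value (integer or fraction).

E[X^4] = D^4[M](0) = 2829/512

M_X(t) = (e^(t)/8 + 7/8)^6
D^4[M](t) = 81*e^(6*t)/16384 + 13125*e^(5*t)/131072 + 735*e^(4*t)/1024 + 138915*e^(3*t)/65536 + 36015*e^(2*t)/16384 + 50421*e^(t)/131072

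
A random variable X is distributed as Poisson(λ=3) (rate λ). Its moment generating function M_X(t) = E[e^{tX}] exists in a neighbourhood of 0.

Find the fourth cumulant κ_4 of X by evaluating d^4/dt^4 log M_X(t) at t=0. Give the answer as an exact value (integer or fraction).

κ_4 = K′′′′(0) = 3

M_X(t) = e^(3*e^(t) - 3)
K_X(t) = log M_X(t) = 3*e^(t) - 3
K′(t) = 3*e^(t)
K′′(t) = 3*e^(t)
K′′′(t) = 3*e^(t)
K′′′′(t) = 3*e^(t)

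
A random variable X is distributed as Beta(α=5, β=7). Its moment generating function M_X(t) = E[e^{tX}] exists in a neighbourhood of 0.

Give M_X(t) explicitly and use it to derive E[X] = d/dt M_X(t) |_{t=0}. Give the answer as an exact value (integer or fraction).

M_X(t) = ₁F₁(5; 12; t)
M^(1)(t) = 5*₁F₁(6; 13; t)/12

E[X] = M^(1)(0) = 5/12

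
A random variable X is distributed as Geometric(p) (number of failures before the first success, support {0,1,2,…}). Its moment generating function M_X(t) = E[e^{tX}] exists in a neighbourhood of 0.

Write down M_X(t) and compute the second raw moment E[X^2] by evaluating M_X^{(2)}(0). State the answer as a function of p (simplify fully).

E[X^2] = d^2M/dt^2 |_{t=0} = 1 - 3/p + 2/p^2

M_X(t) = p/(-(1 - p)*e^(t) + 1)
dM/dt = (-p^2*e^(t) + p*e^(t))/(p^2*e^(2*t) - 2*p*e^(2*t) + 2*p*e^(t) + e^(2*t) - 2*e^(t) + 1)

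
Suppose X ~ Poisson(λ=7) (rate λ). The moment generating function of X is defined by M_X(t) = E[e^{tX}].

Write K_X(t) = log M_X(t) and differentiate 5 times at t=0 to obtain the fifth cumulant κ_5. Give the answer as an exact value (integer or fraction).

M_X(t) = e^(7*e^(t) - 7)
K_X(t) = log M_X(t) = 7*e^(t) - 7
K^(5)(t) = 7*e^(t)

κ_5 = K^(5)(0) = 7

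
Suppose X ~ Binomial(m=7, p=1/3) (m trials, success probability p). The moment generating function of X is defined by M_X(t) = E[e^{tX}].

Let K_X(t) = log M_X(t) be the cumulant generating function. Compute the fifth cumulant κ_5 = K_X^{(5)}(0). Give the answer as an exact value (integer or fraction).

M_X(t) = (e^(t)/3 + 2/3)^7
K_X(t) = log M_X(t) = 7*log(e^(t)/3 + 2/3)
K^(5)(t) = (-14*e^(4*t) + 308*e^(3*t) - 616*e^(2*t) + 112*e^(t))/(e^(5*t) + 10*e^(4*t) + 40*e^(3*t) + 80*e^(2*t) + 80*e^(t) + 32)

κ_5 = K^(5)(0) = -70/81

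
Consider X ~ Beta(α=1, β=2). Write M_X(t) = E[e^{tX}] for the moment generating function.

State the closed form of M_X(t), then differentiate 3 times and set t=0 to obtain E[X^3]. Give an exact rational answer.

M_X(t) = ₁F₁(1; 3; t)
D^3[M](t) = ₁F₁(4; 6; t)/10

E[X^3] = D^3[M](0) = 1/10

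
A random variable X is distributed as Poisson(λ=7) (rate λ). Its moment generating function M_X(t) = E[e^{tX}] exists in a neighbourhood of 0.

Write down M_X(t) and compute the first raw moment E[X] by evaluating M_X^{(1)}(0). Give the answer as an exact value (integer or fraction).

E[X] = M′(0) = 7

M_X(t) = e^(7*e^(t) - 7)
M′(t) = 7*e^(-7)*e^(t)*e^(7*e^(t))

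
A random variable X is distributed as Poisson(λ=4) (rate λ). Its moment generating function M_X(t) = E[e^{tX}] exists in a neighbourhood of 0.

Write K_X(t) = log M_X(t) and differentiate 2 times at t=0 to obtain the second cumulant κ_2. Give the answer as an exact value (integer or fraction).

M_X(t) = e^(4*e^(t) - 4)
K_X(t) = log M_X(t) = 4*e^(t) - 4
K′(t) = 4*e^(t)
K′′(t) = 4*e^(t)

κ_2 = K′′(0) = 4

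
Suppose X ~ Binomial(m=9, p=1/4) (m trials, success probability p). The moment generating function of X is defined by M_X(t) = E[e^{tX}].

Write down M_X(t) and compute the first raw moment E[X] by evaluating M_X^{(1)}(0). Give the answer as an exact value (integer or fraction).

M_X(t) = (e^(t)/4 + 3/4)^9

E[X] = M′(0) = 9/4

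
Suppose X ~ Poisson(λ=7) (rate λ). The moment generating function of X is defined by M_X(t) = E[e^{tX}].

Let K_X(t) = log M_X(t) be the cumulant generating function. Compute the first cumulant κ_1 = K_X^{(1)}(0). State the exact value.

M_X(t) = e^(7*e^(t) - 7)
K_X(t) = log M_X(t) = 7*e^(t) - 7
dK/dt = 7*e^(t)

κ_1 = dK/dt |_{t=0} = 7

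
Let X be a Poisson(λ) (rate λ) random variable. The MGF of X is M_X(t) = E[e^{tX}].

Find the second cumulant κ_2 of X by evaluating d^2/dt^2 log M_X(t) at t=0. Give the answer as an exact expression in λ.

κ_2 = K^(2)(0) = λ

M_X(t) = e^(λ*(e^(t) - 1))
K_X(t) = log M_X(t) = λ*(e^(t) - 1)
K^(2)(t) = λ*e^(t)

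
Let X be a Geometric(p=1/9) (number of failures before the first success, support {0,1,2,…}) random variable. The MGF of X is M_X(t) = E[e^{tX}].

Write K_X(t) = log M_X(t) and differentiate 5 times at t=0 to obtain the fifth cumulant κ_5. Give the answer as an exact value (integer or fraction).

M_X(t) = 1/(9*(1 - 8*e^(t)/9))
K_X(t) = log M_X(t) = -log(1 - 8*e^(t)/9) - 2*log(3)
D^5[K](t) = (-36864*e^(4*t) - 456192*e^(3*t) - 513216*e^(2*t) - 52488*e^(t))/(32768*e^(5*t) - 184320*e^(4*t) + 414720*e^(3*t) - 466560*e^(2*t) + 262440*e^(t) - 59049)

κ_5 = D^5[K](0) = 1058760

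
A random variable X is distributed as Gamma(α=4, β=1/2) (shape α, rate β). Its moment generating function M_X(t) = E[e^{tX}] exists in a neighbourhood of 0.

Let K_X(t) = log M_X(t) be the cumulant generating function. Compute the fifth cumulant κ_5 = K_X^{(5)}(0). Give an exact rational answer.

κ_5 = K^(5)(0) = 3072

M_X(t) = 1/(16*(1/2 - t)^4)
K_X(t) = log M_X(t) = -4*log(1/2 - t) - 4*log(2)
K^(5)(t) = -3072/(32*t^5 - 80*t^4 + 80*t^3 - 40*t^2 + 10*t - 1)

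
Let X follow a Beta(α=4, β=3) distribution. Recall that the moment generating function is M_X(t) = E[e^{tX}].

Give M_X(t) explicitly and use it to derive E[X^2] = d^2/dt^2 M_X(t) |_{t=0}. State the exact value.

M_X(t) = ₁F₁(4; 7; t)
D^2[M](t) = 5*₁F₁(6; 9; t)/14

E[X^2] = D^2[M](0) = 5/14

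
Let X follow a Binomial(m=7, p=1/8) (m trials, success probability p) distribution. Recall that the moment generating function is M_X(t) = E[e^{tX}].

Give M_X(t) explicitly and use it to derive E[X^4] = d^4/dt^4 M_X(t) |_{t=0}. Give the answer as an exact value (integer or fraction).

E[X^4] = d^4M/dt^4 |_{t=0} = 4165/512

M_X(t) = (e^(t)/8 + 7/8)^7
dM/dt = 7*e^(7*t)/2097152 + 147*e^(6*t)/1048576 + 5145*e^(5*t)/2097152 + 12005*e^(4*t)/524288 + 252105*e^(3*t)/2097152 + 352947*e^(2*t)/1048576 + 823543*e^(t)/2097152
d^2M/dt^2 = 49*e^(7*t)/2097152 + 441*e^(6*t)/524288 + 25725*e^(5*t)/2097152 + 12005*e^(4*t)/131072 + 756315*e^(3*t)/2097152 + 352947*e^(2*t)/524288 + 823543*e^(t)/2097152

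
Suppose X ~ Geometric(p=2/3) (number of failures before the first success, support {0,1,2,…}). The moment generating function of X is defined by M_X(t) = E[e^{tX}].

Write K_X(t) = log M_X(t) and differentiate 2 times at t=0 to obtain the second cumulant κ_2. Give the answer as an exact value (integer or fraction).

M_X(t) = 2/(3*(1 - e^(t)/3))
K_X(t) = log M_X(t) = -log(1 - e^(t)/3) - log(3) + log(2)
K^(2)(t) = 3*e^(t)/(e^(2*t) - 6*e^(t) + 9)

κ_2 = K^(2)(0) = 3/4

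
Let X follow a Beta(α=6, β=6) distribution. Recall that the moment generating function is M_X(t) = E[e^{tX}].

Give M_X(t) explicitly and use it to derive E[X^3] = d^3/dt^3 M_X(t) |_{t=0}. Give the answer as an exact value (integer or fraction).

M_X(t) = ₁F₁(6; 12; t)
M′(t) = ₁F₁(7; 13; t)/2
M′′(t) = 7*₁F₁(8; 14; t)/26
M′′′(t) = 2*₁F₁(9; 15; t)/13

E[X^3] = M′′′(0) = 2/13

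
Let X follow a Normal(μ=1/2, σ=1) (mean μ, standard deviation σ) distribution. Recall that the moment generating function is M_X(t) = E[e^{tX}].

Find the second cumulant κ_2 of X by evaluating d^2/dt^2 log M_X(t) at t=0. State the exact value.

M_X(t) = e^(t^2/2 + t/2)
K_X(t) = log M_X(t) = t^2/2 + t/2
D^2[K](t) = 1

κ_2 = D^2[K](0) = 1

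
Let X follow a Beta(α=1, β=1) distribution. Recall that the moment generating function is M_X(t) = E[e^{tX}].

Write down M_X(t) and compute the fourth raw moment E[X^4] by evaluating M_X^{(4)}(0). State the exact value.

E[X^4] = M′′′′(0) = 1/5

M_X(t) = ₁F₁(1; 2; t)
M′(t) = ₁F₁(2; 3; t)/2
M′′(t) = ₁F₁(3; 4; t)/3
M′′′(t) = ₁F₁(4; 5; t)/4
M′′′′(t) = ₁F₁(5; 6; t)/5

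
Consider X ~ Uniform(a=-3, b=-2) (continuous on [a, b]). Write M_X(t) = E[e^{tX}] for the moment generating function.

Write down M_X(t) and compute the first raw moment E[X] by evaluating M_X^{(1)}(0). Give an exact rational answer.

E[X] = M′(0) = -5/2

M_X(t) = (e^(-2*t) - e^(-3*t))/t
M′(t) = (-2*t*e^(t) + 3*t - e^(t) + 1)*e^(-3*t)/t^2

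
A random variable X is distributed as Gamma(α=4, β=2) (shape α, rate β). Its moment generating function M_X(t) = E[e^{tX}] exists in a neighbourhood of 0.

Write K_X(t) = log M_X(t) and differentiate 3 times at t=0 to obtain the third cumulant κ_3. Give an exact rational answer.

κ_3 = d^3K/dt^3 |_{t=0} = 1

M_X(t) = 16/(2 - t)^4
K_X(t) = log M_X(t) = -4*log(2 - t) + 4*log(2)
dK/dt = -4/(t - 2)
d^2K/dt^2 = 4/(t^2 - 4*t + 4)
d^3K/dt^3 = -8/(t^3 - 6*t^2 + 12*t - 8)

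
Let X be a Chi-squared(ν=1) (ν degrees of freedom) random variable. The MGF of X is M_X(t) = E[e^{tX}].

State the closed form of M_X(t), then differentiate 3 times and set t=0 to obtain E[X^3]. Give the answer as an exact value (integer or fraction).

E[X^3] = M′′′(0) = 15

M_X(t) = 1/√(1 - 2*t)
M′(t) = -1/(2*t*√(1 - 2*t) - √(1 - 2*t))
M′′(t) = 3/(4*t^2*√(1 - 2*t) - 4*t*√(1 - 2*t) + √(1 - 2*t))
M′′′(t) = -15/(8*t^3*√(1 - 2*t) - 12*t^2*√(1 - 2*t) + 6*t*√(1 - 2*t) - √(1 - 2*t))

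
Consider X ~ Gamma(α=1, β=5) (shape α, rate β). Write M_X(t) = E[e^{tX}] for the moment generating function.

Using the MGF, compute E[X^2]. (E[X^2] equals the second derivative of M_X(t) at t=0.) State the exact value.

M_X(t) = 5/(5 - t)
dM/dt = 5/(t^2 - 10*t + 25)
d^2M/dt^2 = -10/(t^3 - 15*t^2 + 75*t - 125)

E[X^2] = d^2M/dt^2 |_{t=0} = 2/25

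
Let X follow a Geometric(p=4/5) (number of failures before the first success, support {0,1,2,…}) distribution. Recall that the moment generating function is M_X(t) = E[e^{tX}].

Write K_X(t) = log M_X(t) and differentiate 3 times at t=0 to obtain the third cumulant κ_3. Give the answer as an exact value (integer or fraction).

κ_3 = K^(3)(0) = 15/32

M_X(t) = 4/(5*(1 - e^(t)/5))
K_X(t) = log M_X(t) = -log(1 - e^(t)/5) - log(5) + 2*log(2)
K^(3)(t) = (-5*e^(2*t) - 25*e^(t))/(e^(3*t) - 15*e^(2*t) + 75*e^(t) - 125)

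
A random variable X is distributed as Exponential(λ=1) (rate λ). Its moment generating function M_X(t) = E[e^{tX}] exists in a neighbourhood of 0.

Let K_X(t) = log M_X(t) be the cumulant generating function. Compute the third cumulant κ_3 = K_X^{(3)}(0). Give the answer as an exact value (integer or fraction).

κ_3 = K^(3)(0) = 2

M_X(t) = 1/(1 - t)
K_X(t) = log M_X(t) = -log(1 - t)
K^(3)(t) = -2/(t^3 - 3*t^2 + 3*t - 1)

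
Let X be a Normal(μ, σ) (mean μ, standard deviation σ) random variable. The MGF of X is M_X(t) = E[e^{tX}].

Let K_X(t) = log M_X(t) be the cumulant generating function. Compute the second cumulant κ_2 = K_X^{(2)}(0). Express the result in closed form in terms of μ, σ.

κ_2 = d^2K/dt^2 |_{t=0} = σ^2

M_X(t) = e^(μ*t + σ^2*t^2/2)
K_X(t) = log M_X(t) = μ*t + σ^2*t^2/2
dK/dt = μ + σ^2*t
d^2K/dt^2 = σ^2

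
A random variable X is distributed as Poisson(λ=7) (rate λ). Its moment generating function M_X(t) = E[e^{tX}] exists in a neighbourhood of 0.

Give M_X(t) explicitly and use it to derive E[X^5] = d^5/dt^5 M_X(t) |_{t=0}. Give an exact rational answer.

M_X(t) = e^(7*e^(t) - 7)
dM/dt = 7*e^(-7)*e^(t)*e^(7*e^(t))
d^2M/dt^2 = (49*e^(2*t)*e^(7*e^(t)) + 7*e^(t)*e^(7*e^(t)))*e^(-7)
d^3M/dt^3 = (343*e^(3*t)*e^(7*e^(t)) + 147*e^(2*t)*e^(7*e^(t)) + 7*e^(t)*e^(7*e^(t)))*e^(-7)
d^4M/dt^4 = (2401*e^(4*t)*e^(7*e^(t)) + 2058*e^(3*t)*e^(7*e^(t)) + 343*e^(2*t)*e^(7*e^(t)) + 7*e^(t)*e^(7*e^(t)))*e^(-7)
d^5M/dt^5 = (16807*e^(5*t)*e^(7*e^(t)) + 24010*e^(4*t)*e^(7*e^(t)) + 8575*e^(3*t)*e^(7*e^(t)) + 735*e^(2*t)*e^(7*e^(t)) + 7*e^(t)*e^(7*e^(t)))*e^(-7)

E[X^5] = d^5M/dt^5 |_{t=0} = 50134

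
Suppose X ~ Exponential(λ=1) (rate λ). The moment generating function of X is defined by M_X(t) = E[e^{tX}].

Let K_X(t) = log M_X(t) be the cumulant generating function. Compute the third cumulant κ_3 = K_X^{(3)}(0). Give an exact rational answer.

κ_3 = d^3K/dt^3 |_{t=0} = 2

M_X(t) = 1/(1 - t)
K_X(t) = log M_X(t) = -log(1 - t)
dK/dt = -1/(t - 1)
d^2K/dt^2 = 1/(t^2 - 2*t + 1)
d^3K/dt^3 = -2/(t^3 - 3*t^2 + 3*t - 1)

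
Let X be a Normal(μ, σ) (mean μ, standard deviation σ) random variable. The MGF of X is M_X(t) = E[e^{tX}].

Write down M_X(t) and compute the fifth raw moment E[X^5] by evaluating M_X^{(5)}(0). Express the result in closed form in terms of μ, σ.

M_X(t) = e^(μ*t + σ^2*t^2/2)
M′(t) = μ*e^(μ*t)*e^(σ^2*t^2/2) + σ^2*t*e^(μ*t)*e^(σ^2*t^2/2)
M′′(t) = μ^2*e^(μ*t)*e^(σ^2*t^2/2) + 2*μ*σ^2*t*e^(μ*t)*e^(σ^2*t^2/2) + σ^4*t^2*e^(μ*t)*e^(σ^2*t^2/2) + σ^2*e^(μ*t)*e^(σ^2*t^2/2)

E[X^5] = M′′′′′(0) = μ*(μ^4 + 10*μ^2*σ^2 + 15*σ^4)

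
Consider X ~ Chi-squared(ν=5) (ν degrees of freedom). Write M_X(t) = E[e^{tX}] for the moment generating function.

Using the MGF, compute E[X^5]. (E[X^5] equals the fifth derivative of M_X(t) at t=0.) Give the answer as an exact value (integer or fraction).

E[X^5] = D^5[M](0) = 45045

M_X(t) = (1 - 2*t)^(-5/2)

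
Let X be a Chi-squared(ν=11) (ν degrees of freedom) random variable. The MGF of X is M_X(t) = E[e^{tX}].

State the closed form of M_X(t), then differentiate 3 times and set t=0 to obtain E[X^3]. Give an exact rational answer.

M_X(t) = (1 - 2*t)^(-11/2)
M′(t) = 11/(64*t^6*√(1 - 2*t) - 192*t^5*√(1 - 2*t) + 240*t^4*√(1 - 2*t) - 160*t^3*√(1 - 2*t) + 60*t^2*√(1 - 2*t) - 12*t*√(1 - 2*t) + √(1 - 2*t))
M′′(t) = -143/(128*t^7*√(1 - 2*t) - 448*t^6*√(1 - 2*t) + 672*t^5*√(1 - 2*t) - 560*t^4*√(1 - 2*t) + 280*t^3*√(1 - 2*t) - 84*t^2*√(1 - 2*t) + 14*t*√(1 - 2*t) - √(1 - 2*t))

E[X^3] = M′′′(0) = 2145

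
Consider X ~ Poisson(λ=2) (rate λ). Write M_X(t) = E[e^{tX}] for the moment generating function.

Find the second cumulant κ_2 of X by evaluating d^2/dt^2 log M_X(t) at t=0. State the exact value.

κ_2 = d^2K/dt^2 |_{t=0} = 2

M_X(t) = e^(2*e^(t) - 2)
K_X(t) = log M_X(t) = 2*e^(t) - 2
dK/dt = 2*e^(t)
d^2K/dt^2 = 2*e^(t)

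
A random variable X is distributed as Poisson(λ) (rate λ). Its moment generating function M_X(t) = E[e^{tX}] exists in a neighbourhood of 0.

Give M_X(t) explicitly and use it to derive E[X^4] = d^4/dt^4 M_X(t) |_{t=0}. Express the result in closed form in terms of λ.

M_X(t) = e^(λ*(e^(t) - 1))
dM/dt = λ*e^(-λ)*e^(t)*e^(λ*e^(t))
d^2M/dt^2 = (λ^2*e^(2*t)*e^(λ*e^(t)) + λ*e^(t)*e^(λ*e^(t)))*e^(-λ)
d^3M/dt^3 = (λ^3*e^(3*t)*e^(λ*e^(t)) + 3*λ^2*e^(2*t)*e^(λ*e^(t)) + λ*e^(t)*e^(λ*e^(t)))*e^(-λ)
d^4M/dt^4 = (λ^4*e^(4*t)*e^(λ*e^(t)) + 6*λ^3*e^(3*t)*e^(λ*e^(t)) + 7*λ^2*e^(2*t)*e^(λ*e^(t)) + λ*e^(t)*e^(λ*e^(t)))*e^(-λ)

E[X^4] = d^4M/dt^4 |_{t=0} = λ*(λ^3 + 6*λ^2 + 7*λ + 1)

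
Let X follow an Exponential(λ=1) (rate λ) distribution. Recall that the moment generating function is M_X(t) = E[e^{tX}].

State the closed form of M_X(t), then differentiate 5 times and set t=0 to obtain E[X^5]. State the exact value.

E[X^5] = M′′′′′(0) = 120

M_X(t) = 1/(1 - t)
M′(t) = 1/(t^2 - 2*t + 1)
M′′(t) = -2/(t^3 - 3*t^2 + 3*t - 1)
M′′′(t) = 6/(t^4 - 4*t^3 + 6*t^2 - 4*t + 1)
M′′′′(t) = -24/(t^5 - 5*t^4 + 10*t^3 - 10*t^2 + 5*t - 1)
M′′′′′(t) = 120/(t^6 - 6*t^5 + 15*t^4 - 20*t^3 + 15*t^2 - 6*t + 1)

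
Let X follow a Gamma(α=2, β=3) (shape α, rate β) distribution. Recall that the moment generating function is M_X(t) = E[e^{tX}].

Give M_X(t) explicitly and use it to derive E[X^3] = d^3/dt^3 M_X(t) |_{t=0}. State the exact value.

E[X^3] = M′′′(0) = 8/9

M_X(t) = 9/(3 - t)^2
M′(t) = -18/(t^3 - 9*t^2 + 27*t - 27)
M′′(t) = 54/(t^4 - 12*t^3 + 54*t^2 - 108*t + 81)
M′′′(t) = -216/(t^5 - 15*t^4 + 90*t^3 - 270*t^2 + 405*t - 243)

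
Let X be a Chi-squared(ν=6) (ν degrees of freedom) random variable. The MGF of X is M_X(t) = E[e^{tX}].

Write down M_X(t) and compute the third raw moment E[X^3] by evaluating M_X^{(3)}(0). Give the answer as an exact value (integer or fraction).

E[X^3] = M^(3)(0) = 480

M_X(t) = (1 - 2*t)^(-3)
M^(3)(t) = 480/(64*t^6 - 192*t^5 + 240*t^4 - 160*t^3 + 60*t^2 - 12*t + 1)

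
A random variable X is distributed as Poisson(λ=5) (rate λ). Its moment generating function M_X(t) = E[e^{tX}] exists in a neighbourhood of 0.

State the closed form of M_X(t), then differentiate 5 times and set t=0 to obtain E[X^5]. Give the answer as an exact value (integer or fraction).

M_X(t) = e^(5*e^(t) - 5)
M′(t) = 5*e^(-5)*e^(t)*e^(5*e^(t))
M′′(t) = (25*e^(2*t)*e^(5*e^(t)) + 5*e^(t)*e^(5*e^(t)))*e^(-5)
M′′′(t) = (125*e^(3*t)*e^(5*e^(t)) + 75*e^(2*t)*e^(5*e^(t)) + 5*e^(t)*e^(5*e^(t)))*e^(-5)
M′′′′(t) = (625*e^(4*t)*e^(5*e^(t)) + 750*e^(3*t)*e^(5*e^(t)) + 175*e^(2*t)*e^(5*e^(t)) + 5*e^(t)*e^(5*e^(t)))*e^(-5)
M′′′′′(t) = (3125*e^(5*t)*e^(5*e^(t)) + 6250*e^(4*t)*e^(5*e^(t)) + 3125*e^(3*t)*e^(5*e^(t)) + 375*e^(2*t)*e^(5*e^(t)) + 5*e^(t)*e^(5*e^(t)))*e^(-5)

E[X^5] = M′′′′′(0) = 12880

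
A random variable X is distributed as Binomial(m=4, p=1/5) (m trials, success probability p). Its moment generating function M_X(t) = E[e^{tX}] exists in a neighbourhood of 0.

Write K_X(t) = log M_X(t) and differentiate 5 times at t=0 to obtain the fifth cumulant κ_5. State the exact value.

M_X(t) = (e^(t)/5 + 4/5)^4
K_X(t) = log M_X(t) = 4*log(e^(t)/5 + 4/5)
dK/dt = 4*e^(t)/(e^(t) + 4)
d^2K/dt^2 = 16*e^(t)/(e^(2*t) + 8*e^(t) + 16)
d^3K/dt^3 = (-16*e^(2*t) + 64*e^(t))/(e^(3*t) + 12*e^(2*t) + 48*e^(t) + 64)
d^4K/dt^4 = (16*e^(3*t) - 256*e^(2*t) + 256*e^(t))/(e^(4*t) + 16*e^(3*t) + 96*e^(2*t) + 256*e^(t) + 256)
d^5K/dt^5 = (-16*e^(4*t) + 704*e^(3*t) - 2816*e^(2*t) + 1024*e^(t))/(e^(5*t) + 20*e^(4*t) + 160*e^(3*t) + 640*e^(2*t) + 1280*e^(t) + 1024)

κ_5 = d^5K/dt^5 |_{t=0} = -1104/3125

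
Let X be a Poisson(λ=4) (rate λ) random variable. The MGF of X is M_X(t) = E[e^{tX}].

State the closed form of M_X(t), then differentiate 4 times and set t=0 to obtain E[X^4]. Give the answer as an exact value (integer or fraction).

E[X^4] = D^4[M](0) = 756

M_X(t) = e^(4*e^(t) - 4)
D^4[M](t) = (256*e^(4*t)*e^(4*e^(t)) + 384*e^(3*t)*e^(4*e^(t)) + 112*e^(2*t)*e^(4*e^(t)) + 4*e^(t)*e^(4*e^(t)))*e^(-4)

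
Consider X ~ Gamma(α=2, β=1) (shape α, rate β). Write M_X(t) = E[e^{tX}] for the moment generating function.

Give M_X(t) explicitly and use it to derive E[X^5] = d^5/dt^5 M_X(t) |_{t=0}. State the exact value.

E[X^5] = M^(5)(0) = 720

M_X(t) = (1 - t)^(-2)
M^(5)(t) = -720/(t^7 - 7*t^6 + 21*t^5 - 35*t^4 + 35*t^3 - 21*t^2 + 7*t - 1)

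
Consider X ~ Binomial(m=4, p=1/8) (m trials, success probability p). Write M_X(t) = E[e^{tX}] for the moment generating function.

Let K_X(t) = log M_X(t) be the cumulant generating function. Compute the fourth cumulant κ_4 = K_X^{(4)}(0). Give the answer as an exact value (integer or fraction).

κ_4 = K^(4)(0) = 77/512

M_X(t) = (e^(t)/8 + 7/8)^4
K_X(t) = log M_X(t) = 4*log(e^(t)/8 + 7/8)
K^(4)(t) = (28*e^(3*t) - 784*e^(2*t) + 1372*e^(t))/(e^(4*t) + 28*e^(3*t) + 294*e^(2*t) + 1372*e^(t) + 2401)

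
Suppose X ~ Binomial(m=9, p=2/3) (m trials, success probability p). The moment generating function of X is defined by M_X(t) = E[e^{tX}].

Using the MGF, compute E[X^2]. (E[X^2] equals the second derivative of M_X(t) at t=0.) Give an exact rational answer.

M_X(t) = (2*e^(t)/3 + 1/3)^9

E[X^2] = M′′(0) = 38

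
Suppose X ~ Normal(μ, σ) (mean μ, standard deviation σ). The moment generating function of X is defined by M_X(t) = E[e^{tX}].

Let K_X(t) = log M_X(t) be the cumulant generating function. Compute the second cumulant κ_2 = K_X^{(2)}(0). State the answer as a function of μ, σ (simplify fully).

κ_2 = d^2K/dt^2 |_{t=0} = σ^2

M_X(t) = e^(μ*t + σ^2*t^2/2)
K_X(t) = log M_X(t) = μ*t + σ^2*t^2/2
dK/dt = μ + σ^2*t
d^2K/dt^2 = σ^2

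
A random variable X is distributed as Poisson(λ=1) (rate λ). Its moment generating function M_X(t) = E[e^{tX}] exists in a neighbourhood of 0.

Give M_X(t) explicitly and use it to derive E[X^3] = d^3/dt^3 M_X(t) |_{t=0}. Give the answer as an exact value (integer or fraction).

M_X(t) = e^(e^(t) - 1)
M^(3)(t) = (e^(3*t)*e^(e^(t)) + 3*e^(2*t)*e^(e^(t)) + e^(t)*e^(e^(t)))*e^(-1)

E[X^3] = M^(3)(0) = 5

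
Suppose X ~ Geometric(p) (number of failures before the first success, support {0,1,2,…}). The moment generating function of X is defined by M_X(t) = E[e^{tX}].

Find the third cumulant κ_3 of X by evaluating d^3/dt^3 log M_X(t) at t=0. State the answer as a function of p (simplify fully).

M_X(t) = p/(-(1 - p)*e^(t) + 1)
K_X(t) = log M_X(t) = log(p) - log(-(1 - p)*e^(t) + 1)
dK/dt = (-p*e^(t) + e^(t))/(p*e^(t) - e^(t) + 1)
d^2K/dt^2 = (-p*e^(t) + e^(t))/(p^2*e^(2*t) - 2*p*e^(2*t) + 2*p*e^(t) + e^(2*t) - 2*e^(t) + 1)

κ_3 = d^3K/dt^3 |_{t=0} = (p^2 - 3*p + 2)/p^3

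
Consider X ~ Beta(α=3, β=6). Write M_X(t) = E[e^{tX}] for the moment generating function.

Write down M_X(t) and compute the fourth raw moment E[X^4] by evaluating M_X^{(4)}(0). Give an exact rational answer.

M_X(t) = ₁F₁(3; 9; t)
dM/dt = ₁F₁(4; 10; t)/3
d^2M/dt^2 = 2*₁F₁(5; 11; t)/15
d^3M/dt^3 = 2*₁F₁(6; 12; t)/33
d^4M/dt^4 = ₁F₁(7; 13; t)/33

E[X^4] = d^4M/dt^4 |_{t=0} = 1/33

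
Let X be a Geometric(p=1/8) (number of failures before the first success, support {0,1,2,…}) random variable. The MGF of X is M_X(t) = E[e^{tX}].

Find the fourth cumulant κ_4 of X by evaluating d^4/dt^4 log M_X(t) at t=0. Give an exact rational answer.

M_X(t) = 1/(8*(1 - 7*e^(t)/8))
K_X(t) = log M_X(t) = -log(1 - 7*e^(t)/8) - 3*log(2)
D^4[K](t) = (2744*e^(3*t) + 12544*e^(2*t) + 3584*e^(t))/(2401*e^(4*t) - 10976*e^(3*t) + 18816*e^(2*t) - 14336*e^(t) + 4096)

κ_4 = D^4[K](0) = 18872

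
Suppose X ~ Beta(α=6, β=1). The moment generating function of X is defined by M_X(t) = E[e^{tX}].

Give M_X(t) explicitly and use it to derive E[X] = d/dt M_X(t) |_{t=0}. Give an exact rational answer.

E[X] = dM/dt |_{t=0} = 6/7

M_X(t) = ₁F₁(6; 7; t)
dM/dt = 6*₁F₁(7; 8; t)/7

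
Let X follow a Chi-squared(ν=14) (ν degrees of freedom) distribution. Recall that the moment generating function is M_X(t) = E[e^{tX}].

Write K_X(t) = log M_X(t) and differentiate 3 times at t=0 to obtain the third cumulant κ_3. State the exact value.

M_X(t) = (1 - 2*t)^(-7)
K_X(t) = log M_X(t) = -7*log(1 - 2*t)
K′(t) = -14/(2*t - 1)
K′′(t) = 28/(4*t^2 - 4*t + 1)
K′′′(t) = -112/(8*t^3 - 12*t^2 + 6*t - 1)

κ_3 = K′′′(0) = 112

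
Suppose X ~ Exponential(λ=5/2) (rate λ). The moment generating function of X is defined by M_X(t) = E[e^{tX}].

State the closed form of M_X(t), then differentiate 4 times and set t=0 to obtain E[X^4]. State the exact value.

E[X^4] = M^(4)(0) = 384/625

M_X(t) = 5/(2*(5/2 - t))
M^(4)(t) = -1920/(32*t^5 - 400*t^4 + 2000*t^3 - 5000*t^2 + 6250*t - 3125)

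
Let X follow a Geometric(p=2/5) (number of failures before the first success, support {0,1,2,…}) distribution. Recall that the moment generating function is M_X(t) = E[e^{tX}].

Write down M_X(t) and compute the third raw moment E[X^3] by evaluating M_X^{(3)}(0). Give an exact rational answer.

M_X(t) = 2/(5*(1 - 3*e^(t)/5))
M^(3)(t) = (54*e^(3*t) + 360*e^(2*t) + 150*e^(t))/(81*e^(4*t) - 540*e^(3*t) + 1350*e^(2*t) - 1500*e^(t) + 625)

E[X^3] = M^(3)(0) = 141/4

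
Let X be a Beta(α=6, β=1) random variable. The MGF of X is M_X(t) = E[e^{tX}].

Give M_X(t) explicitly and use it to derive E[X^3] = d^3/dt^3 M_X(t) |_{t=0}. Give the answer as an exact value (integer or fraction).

E[X^3] = D^3[M](0) = 2/3

M_X(t) = ₁F₁(6; 7; t)
D^3[M](t) = 2*₁F₁(9; 10; t)/3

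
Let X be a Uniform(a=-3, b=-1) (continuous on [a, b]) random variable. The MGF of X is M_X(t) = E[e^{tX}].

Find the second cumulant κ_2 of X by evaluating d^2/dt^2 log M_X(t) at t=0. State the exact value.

M_X(t) = (e^(-t) - e^(-3*t))/(2*t)
K_X(t) = log M_X(t) = -log(t) + log(e^(-t) - e^(-3*t)) - log(2)
K^(2)(t) = (-4*t^2*e^(2*t) + e^(4*t) - 2*e^(2*t) + 1)/(t^2*e^(4*t) - 2*t^2*e^(2*t) + t^2)

κ_2 = K^(2)(0) = 1/3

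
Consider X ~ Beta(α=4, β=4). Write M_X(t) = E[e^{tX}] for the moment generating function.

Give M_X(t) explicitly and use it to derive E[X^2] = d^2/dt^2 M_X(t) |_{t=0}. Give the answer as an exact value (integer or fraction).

E[X^2] = D^2[M](0) = 5/18

M_X(t) = ₁F₁(4; 8; t)
D^2[M](t) = 5*₁F₁(6; 10; t)/18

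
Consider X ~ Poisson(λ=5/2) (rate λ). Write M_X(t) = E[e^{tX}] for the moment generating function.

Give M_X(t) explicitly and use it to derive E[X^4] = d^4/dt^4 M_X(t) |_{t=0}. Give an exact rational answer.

M_X(t) = e^(5*e^(t)/2 - 5/2)
dM/dt = 5*e^(-5/2)*e^(t)*e^(5*e^(t)/2)/2
d^2M/dt^2 = (25*e^(2*t)*e^(5*e^(t)/2) + 10*e^(t)*e^(5*e^(t)/2))*e^(-5/2)/4
d^3M/dt^3 = (125*e^(3*t)*e^(5*e^(t)/2) + 150*e^(2*t)*e^(5*e^(t)/2) + 20*e^(t)*e^(5*e^(t)/2))*e^(-5/2)/8
d^4M/dt^4 = (625*e^(4*t)*e^(5*e^(t)/2) + 1500*e^(3*t)*e^(5*e^(t)/2) + 700*e^(2*t)*e^(5*e^(t)/2) + 40*e^(t)*e^(5*e^(t)/2))*e^(-5/2)/16

E[X^4] = d^4M/dt^4 |_{t=0} = 2865/16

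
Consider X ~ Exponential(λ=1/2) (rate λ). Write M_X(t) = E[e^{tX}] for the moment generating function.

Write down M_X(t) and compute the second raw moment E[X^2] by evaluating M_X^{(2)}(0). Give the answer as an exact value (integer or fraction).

M_X(t) = 1/(2*(1/2 - t))
dM/dt = 2/(4*t^2 - 4*t + 1)
d^2M/dt^2 = -8/(8*t^3 - 12*t^2 + 6*t - 1)

E[X^2] = d^2M/dt^2 |_{t=0} = 8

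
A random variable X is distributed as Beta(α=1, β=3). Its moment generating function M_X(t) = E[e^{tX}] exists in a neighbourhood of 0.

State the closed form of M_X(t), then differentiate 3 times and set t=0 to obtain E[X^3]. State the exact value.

M_X(t) = ₁F₁(1; 4; t)
M^(3)(t) = ₁F₁(4; 7; t)/20

E[X^3] = M^(3)(0) = 1/20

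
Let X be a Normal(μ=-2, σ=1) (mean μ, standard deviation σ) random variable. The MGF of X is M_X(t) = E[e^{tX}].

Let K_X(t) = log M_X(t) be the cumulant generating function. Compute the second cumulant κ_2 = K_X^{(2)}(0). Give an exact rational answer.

κ_2 = d^2K/dt^2 |_{t=0} = 1

M_X(t) = e^(t^2/2 - 2*t)
K_X(t) = log M_X(t) = t^2/2 - 2*t
dK/dt = t - 2
d^2K/dt^2 = 1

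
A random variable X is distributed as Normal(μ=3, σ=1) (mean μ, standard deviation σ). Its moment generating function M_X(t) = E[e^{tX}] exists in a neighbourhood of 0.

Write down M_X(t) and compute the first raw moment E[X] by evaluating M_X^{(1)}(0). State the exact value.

E[X] = M^(1)(0) = 3

M_X(t) = e^(t^2/2 + 3*t)
M^(1)(t) = t*e^(3*t)*e^(t^2/2) + 3*e^(3*t)*e^(t^2/2)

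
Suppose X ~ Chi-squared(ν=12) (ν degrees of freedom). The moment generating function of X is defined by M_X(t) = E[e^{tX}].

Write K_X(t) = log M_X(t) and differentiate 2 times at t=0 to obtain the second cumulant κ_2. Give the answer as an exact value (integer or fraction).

κ_2 = D^2[K](0) = 24

M_X(t) = (1 - 2*t)^(-6)
K_X(t) = log M_X(t) = -6*log(1 - 2*t)
D^2[K](t) = 24/(4*t^2 - 4*t + 1)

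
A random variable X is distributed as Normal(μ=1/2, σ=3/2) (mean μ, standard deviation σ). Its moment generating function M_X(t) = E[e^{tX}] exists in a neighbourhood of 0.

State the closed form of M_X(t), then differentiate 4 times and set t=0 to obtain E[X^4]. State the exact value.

M_X(t) = e^(9*t^2/8 + t/2)
D^4[M](t) = 6561*t^4*e^(t/2)*e^(9*t^2/8)/256 + 729*t^3*e^(t/2)*e^(9*t^2/8)/32 + 1215*t^2*e^(t/2)*e^(9*t^2/8)/16 + 63*t*e^(t/2)*e^(9*t^2/8)/2 + 149*e^(t/2)*e^(9*t^2/8)/8

E[X^4] = D^4[M](0) = 149/8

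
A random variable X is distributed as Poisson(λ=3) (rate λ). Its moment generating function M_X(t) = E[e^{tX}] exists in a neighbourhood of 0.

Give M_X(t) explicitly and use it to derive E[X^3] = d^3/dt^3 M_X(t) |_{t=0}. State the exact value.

M_X(t) = e^(3*e^(t) - 3)
D^3[M](t) = (27*e^(3*t)*e^(3*e^(t)) + 27*e^(2*t)*e^(3*e^(t)) + 3*e^(t)*e^(3*e^(t)))*e^(-3)

E[X^3] = D^3[M](0) = 57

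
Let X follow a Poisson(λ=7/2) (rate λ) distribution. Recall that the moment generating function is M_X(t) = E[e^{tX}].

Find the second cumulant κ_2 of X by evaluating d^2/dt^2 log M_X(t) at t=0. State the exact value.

κ_2 = D^2[K](0) = 7/2

M_X(t) = e^(7*e^(t)/2 - 7/2)
K_X(t) = log M_X(t) = 7*e^(t)/2 - 7/2
D^2[K](t) = 7*e^(t)/2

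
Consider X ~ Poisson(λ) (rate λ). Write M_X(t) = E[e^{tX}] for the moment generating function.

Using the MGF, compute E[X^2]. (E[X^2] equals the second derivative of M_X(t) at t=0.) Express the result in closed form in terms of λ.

E[X^2] = M′′(0) = λ*(λ + 1)

M_X(t) = e^(λ*(e^(t) - 1))
M′(t) = λ*e^(-λ)*e^(t)*e^(λ*e^(t))
M′′(t) = (λ^2*e^(2*t)*e^(λ*e^(t)) + λ*e^(t)*e^(λ*e^(t)))*e^(-λ)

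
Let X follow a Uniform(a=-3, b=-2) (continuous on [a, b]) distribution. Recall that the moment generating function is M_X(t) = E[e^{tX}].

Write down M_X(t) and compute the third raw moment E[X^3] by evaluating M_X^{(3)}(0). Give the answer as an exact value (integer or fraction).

M_X(t) = (e^(-2*t) - e^(-3*t))/t
dM/dt = (-2*t*e^(t) + 3*t - e^(t) + 1)*e^(-3*t)/t^2
d^2M/dt^2 = (4*t^2*e^(t) - 9*t^2 + 4*t*e^(t) - 6*t + 2*e^(t) - 2)*e^(-3*t)/t^3
d^3M/dt^3 = (-8*t^3*e^(t) + 27*t^3 - 12*t^2*e^(t) + 27*t^2 - 12*t*e^(t) + 18*t - 6*e^(t) + 6)*e^(-3*t)/t^4

E[X^3] = d^3M/dt^3 |_{t=0} = -65/4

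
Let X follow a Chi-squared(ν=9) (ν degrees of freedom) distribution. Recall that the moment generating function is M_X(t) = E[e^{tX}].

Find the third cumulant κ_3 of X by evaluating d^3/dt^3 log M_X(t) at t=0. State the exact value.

κ_3 = K′′′(0) = 72

M_X(t) = (1 - 2*t)^(-9/2)
K_X(t) = log M_X(t) = -9*log(1 - 2*t)/2
K′(t) = -9/(2*t - 1)
K′′(t) = 18/(4*t^2 - 4*t + 1)
K′′′(t) = -72/(8*t^3 - 12*t^2 + 6*t - 1)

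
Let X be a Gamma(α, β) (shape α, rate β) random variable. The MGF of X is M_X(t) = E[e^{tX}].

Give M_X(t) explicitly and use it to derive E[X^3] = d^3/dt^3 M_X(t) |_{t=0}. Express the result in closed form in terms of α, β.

M_X(t) = (β/(β - t))^α
D^3[M](t) = (-α^3*β^α*(1/(β - t))^α - 3*α^2*β^α*(1/(β - t))^α - 2*α*β^α*(1/(β - t))^α)/(-β^3 + 3*β^2*t - 3*β*t^2 + t^3)

E[X^3] = D^3[M](0) = α*(α^2 + 3*α + 2)/β^3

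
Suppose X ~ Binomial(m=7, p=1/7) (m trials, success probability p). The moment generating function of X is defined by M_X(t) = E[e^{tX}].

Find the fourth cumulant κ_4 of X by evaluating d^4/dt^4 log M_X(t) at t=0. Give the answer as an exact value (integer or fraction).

κ_4 = D^4[K](0) = 78/343

M_X(t) = (e^(t)/7 + 6/7)^7
K_X(t) = log M_X(t) = 7*log(e^(t)/7 + 6/7)
D^4[K](t) = (42*e^(3*t) - 1008*e^(2*t) + 1512*e^(t))/(e^(4*t) + 24*e^(3*t) + 216*e^(2*t) + 864*e^(t) + 1296)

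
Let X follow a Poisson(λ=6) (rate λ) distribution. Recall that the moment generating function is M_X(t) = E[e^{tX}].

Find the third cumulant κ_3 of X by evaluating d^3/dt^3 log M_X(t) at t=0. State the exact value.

M_X(t) = e^(6*e^(t) - 6)
K_X(t) = log M_X(t) = 6*e^(t) - 6
K′(t) = 6*e^(t)
K′′(t) = 6*e^(t)
K′′′(t) = 6*e^(t)

κ_3 = K′′′(0) = 6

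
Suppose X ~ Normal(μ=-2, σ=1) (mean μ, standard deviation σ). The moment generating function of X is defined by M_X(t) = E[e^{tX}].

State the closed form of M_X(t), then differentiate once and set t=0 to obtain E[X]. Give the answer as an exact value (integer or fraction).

M_X(t) = e^(t^2/2 - 2*t)
M^(1)(t) = t*e^(-2*t)*e^(t^2/2) - 2*e^(-2*t)*e^(t^2/2)

E[X] = M^(1)(0) = -2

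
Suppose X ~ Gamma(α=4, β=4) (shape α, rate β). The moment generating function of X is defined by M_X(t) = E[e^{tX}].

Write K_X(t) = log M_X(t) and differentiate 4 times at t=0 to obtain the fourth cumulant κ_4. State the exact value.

κ_4 = K′′′′(0) = 3/32

M_X(t) = 256/(4 - t)^4
K_X(t) = log M_X(t) = -4*log(4 - t) + 8*log(2)
K′(t) = -4/(t - 4)
K′′(t) = 4/(t^2 - 8*t + 16)
K′′′(t) = -8/(t^3 - 12*t^2 + 48*t - 64)
K′′′′(t) = 24/(t^4 - 16*t^3 + 96*t^2 - 256*t + 256)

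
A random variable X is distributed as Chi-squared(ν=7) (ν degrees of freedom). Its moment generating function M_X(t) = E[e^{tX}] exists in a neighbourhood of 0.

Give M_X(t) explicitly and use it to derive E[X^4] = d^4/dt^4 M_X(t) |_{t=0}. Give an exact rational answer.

M_X(t) = (1 - 2*t)^(-7/2)

E[X^4] = M^(4)(0) = 9009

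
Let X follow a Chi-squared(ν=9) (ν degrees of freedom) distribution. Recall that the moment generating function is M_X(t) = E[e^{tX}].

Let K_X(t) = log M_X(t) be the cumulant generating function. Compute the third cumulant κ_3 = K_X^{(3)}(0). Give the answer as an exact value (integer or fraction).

M_X(t) = (1 - 2*t)^(-9/2)
K_X(t) = log M_X(t) = -9*log(1 - 2*t)/2
D^3[K](t) = -72/(8*t^3 - 12*t^2 + 6*t - 1)

κ_3 = D^3[K](0) = 72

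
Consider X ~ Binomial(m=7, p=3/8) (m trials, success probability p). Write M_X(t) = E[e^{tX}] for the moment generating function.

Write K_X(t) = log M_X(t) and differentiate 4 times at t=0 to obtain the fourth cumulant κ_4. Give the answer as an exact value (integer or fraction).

M_X(t) = (3*e^(t)/8 + 5/8)^7
K_X(t) = log M_X(t) = 7*log(3*e^(t)/8 + 5/8)
K^(4)(t) = (945*e^(3*t) - 6300*e^(2*t) + 2625*e^(t))/(81*e^(4*t) + 540*e^(3*t) + 1350*e^(2*t) + 1500*e^(t) + 625)

κ_4 = K^(4)(0) = -1365/2048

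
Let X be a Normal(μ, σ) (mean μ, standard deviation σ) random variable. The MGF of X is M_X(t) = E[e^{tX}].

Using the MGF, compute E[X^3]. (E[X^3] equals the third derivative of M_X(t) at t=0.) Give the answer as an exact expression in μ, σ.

M_X(t) = e^(μ*t + σ^2*t^2/2)
M′(t) = μ*e^(μ*t)*e^(σ^2*t^2/2) + σ^2*t*e^(μ*t)*e^(σ^2*t^2/2)
M′′(t) = μ^2*e^(μ*t)*e^(σ^2*t^2/2) + 2*μ*σ^2*t*e^(μ*t)*e^(σ^2*t^2/2) + σ^4*t^2*e^(μ*t)*e^(σ^2*t^2/2) + σ^2*e^(μ*t)*e^(σ^2*t^2/2)

E[X^3] = M′′′(0) = μ*(μ^2 + 3*σ^2)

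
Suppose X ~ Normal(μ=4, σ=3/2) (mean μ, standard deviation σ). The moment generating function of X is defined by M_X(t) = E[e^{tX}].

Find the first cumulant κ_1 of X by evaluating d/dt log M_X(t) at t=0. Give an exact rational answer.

M_X(t) = e^(9*t^2/8 + 4*t)
K_X(t) = log M_X(t) = 9*t^2/8 + 4*t
dK/dt = 9*t/4 + 4

κ_1 = dK/dt |_{t=0} = 4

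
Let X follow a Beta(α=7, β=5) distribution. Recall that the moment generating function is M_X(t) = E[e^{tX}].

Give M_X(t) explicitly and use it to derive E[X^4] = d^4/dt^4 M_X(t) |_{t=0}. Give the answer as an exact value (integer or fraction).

E[X^4] = D^4[M](0) = 2/13

M_X(t) = ₁F₁(7; 12; t)
D^4[M](t) = 2*₁F₁(11; 16; t)/13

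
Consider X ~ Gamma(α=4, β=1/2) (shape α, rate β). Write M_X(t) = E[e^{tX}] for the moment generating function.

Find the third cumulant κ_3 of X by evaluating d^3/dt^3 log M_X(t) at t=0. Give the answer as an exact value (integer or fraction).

M_X(t) = 1/(16*(1/2 - t)^4)
K_X(t) = log M_X(t) = -4*log(1/2 - t) - 4*log(2)
K^(3)(t) = -64/(8*t^3 - 12*t^2 + 6*t - 1)

κ_3 = K^(3)(0) = 64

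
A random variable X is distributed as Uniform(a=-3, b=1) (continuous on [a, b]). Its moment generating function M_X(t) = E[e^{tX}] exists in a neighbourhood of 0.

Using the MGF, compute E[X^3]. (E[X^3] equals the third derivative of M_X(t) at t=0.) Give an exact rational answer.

E[X^3] = D^3[M](0) = -5

M_X(t) = (e^(t) - e^(-3*t))/(4*t)
D^3[M](t) = (t^3*e^(4*t) + 27*t^3 - 3*t^2*e^(4*t) + 27*t^2 + 6*t*e^(4*t) + 18*t - 6*e^(4*t) + 6)*e^(-3*t)/(4*t^4)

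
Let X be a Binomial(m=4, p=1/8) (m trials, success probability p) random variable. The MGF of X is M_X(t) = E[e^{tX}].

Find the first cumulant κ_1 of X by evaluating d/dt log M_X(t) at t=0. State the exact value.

M_X(t) = (e^(t)/8 + 7/8)^4
K_X(t) = log M_X(t) = 4*log(e^(t)/8 + 7/8)
dK/dt = 4*e^(t)/(e^(t) + 7)

κ_1 = dK/dt |_{t=0} = 1/2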